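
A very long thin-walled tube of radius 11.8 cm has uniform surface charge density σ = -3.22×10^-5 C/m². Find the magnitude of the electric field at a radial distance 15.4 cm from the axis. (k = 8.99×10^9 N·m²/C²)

Choose a coaxial cylinder of radius r = 15.4 cm (arbitrary length L) as the Gaussian surface (r > 11.8 cm).
The whole shell is enclosed: λ_enc = σ·2πR = (-3.22e-5)·2π·(0.118) = -2.387e-5 C/m.
Applying ∮E·dA = Q_enc/ε₀ with the end caps contributing no flux:
E = 2k|λ_enc|/r = 2(8.99×10^9)(2.387×10^-5)/(0.154) = 2.79×10^6 N/C.

|E| = 2.79e6 N/C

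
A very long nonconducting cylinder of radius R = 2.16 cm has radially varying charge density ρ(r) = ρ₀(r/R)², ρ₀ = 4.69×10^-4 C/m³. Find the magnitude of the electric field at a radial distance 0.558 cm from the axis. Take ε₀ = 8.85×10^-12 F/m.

Coaxial Gaussian cylinder, radius r = 0.558 cm, length L (r < R).
Integrating ρ over the cross-section to radius r: λ_enc = (2πρ₀/R²) ∫₀^r r'^3 dr' = 2πρ₀ r^4/(4·R²) = 1.531e-9 C/m.
Since E is radial and uniform over the curved surface, Φ = E·2πrL = Q_enc/ε₀ = λ_enc L/ε₀.
E = |λ_enc|/(2πε₀r) = (1.531e-9)/(2π·8.85×10^-12·0.00558) = 4.93e3 N/C.

4.93×10^3 N/C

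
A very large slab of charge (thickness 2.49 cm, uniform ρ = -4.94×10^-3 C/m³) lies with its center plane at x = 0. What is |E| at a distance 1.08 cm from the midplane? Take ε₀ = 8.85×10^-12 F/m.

By symmetry E is perpendicular to the slab. A Gaussian pillbox from −1.08 cm to +1.08 cm (face area A) lies entirely within the slab.
Q_enc = ρ·(2x)·A and flux = 2EA, so 2EA = 2ρxA/ε₀ ⇒ E = |ρ|x/ε₀.
E = (4.94e-3)(0.0108)/(8.85×10^-12) = 6.03e6 N/C.

|E| = 6.03×10^6 N/C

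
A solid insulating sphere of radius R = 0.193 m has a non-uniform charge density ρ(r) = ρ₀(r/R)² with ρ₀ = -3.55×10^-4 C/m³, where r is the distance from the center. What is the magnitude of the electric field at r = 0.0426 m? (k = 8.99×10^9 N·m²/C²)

E = 1.66×10^4 V/m

By spherical symmetry E is radial; choose a Gaussian sphere of radius r = 0.0426 m (r < R).
Q_enc = ∫₀^r ρ(r')·4πr'² dr' = (4πρ₀/R²) ∫₀^r r'^4 dr' = 4πρ₀ r^5/(5·R²) = -3.36×10^-9 C.
Since E is radial and uniform over the Gaussian sphere, Φ = E·4πr² = Q_enc/ε₀.
E = k|Q_enc|/r² = (8.99×10^9)(3.36e-9)/(0.0426)² = 1.66×10^4 N/C.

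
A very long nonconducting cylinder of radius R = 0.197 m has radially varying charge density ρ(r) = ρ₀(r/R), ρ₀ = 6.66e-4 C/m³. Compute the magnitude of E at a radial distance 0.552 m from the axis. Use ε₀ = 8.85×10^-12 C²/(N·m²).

|E| = 1.76×10^6 N/C

By cylindrical symmetry E is radial; use a coaxial Gaussian cylinder of radius 0.552 m and length L (r > R, full charge per length enclosed).
λ_enc = 2π ∫₀^R ρ₀(r'/R)^1 r' dr' = 2πρ₀R²/3 = 5.413×10^-5 C/m.
By Gauss's law (flux through the curved wall only), E·2πrL = λ_enc L/ε₀.
E = |λ_enc|/(2πε₀r) = (5.413×10^-5)/(2π·8.85×10^-12·0.552) = 1.76e6 N/C.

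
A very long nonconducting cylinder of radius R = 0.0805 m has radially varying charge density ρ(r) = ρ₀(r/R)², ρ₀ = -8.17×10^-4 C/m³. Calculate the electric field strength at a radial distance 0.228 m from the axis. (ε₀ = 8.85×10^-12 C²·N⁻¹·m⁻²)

Coaxial Gaussian cylinder, radius r = 0.228 m, length L (r > R, full charge per length enclosed).
λ_enc = 2π ∫₀^R ρ₀(r'/R)^2 r' dr' = 2πρ₀R²/4 = -8.316e-6 C/m.
By Gauss's law (flux through the curved wall only), E·2πrL = λ_enc L/ε₀.
E = |λ_enc|/(2πε₀r) = (8.316×10^-6)/(2π·8.85×10^-12·0.228) = 6.56e5 N/C.

E = 6.56e5 V/m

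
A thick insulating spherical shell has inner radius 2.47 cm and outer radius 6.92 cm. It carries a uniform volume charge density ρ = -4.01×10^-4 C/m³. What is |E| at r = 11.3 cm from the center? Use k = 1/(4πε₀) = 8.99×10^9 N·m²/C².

E ≈ 3.74×10^5 N/C

Take a concentric spherical Gaussian surface of radius r = 11.3 cm (r > 6.92 cm, enclosing the whole shell).
Q_enc = ρ·(4π/3)(b³ − a³) = (-4.01×10^-4)·(4π/3)·((0.0692)³ − (0.0247)³) = -5.313×10^-7 C.
By Gauss's law, ∮E·dA = E·4πr² = Q_enc/ε₀.
E = k|Q_enc|/r² = (8.99×10^9)(5.313×10^-7)/(0.113)² = 3.74×10^5 N/C.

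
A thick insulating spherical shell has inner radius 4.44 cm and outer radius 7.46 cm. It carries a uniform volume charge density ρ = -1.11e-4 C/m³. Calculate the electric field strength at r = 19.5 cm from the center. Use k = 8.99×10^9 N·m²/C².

By spherical symmetry E is radial; choose a Gaussian sphere of radius r = 19.5 cm (r > 7.46 cm, enclosing the whole shell).
Q_enc = ρ·(4π/3)(b³ − a³) = (-1.11×10^-4)·(4π/3)·((0.0746)³ − (0.0444)³) = -1.523e-7 C.
By Gauss's law, ∮E·dA = E·4πr² = Q_enc/ε₀.
E = k|Q_enc|/r² = (8.99×10^9)(1.523e-7)/(0.195)² = 3.60×10^4 N/C.

3.60e4 N/C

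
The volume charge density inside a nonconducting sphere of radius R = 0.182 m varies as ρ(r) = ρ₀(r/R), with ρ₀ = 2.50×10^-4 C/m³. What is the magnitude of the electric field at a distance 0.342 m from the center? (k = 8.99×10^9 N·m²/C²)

Use a concentric Gaussian sphere at r = 0.342 m (r > R, all charge enclosed).
Q_enc = 4π ∫₀^R ρ₀(r'/R)^1 r'² dr' = 4πρ₀R³/4 = 4.735×10^-6 C.
Gauss's law: E·4πr² = Q_enc/ε₀.
E = k|Q_enc|/r² = (8.99×10^9)(4.735e-6)/(0.342)² = 3.64e5 N/C.

E = 3.64e5 N/C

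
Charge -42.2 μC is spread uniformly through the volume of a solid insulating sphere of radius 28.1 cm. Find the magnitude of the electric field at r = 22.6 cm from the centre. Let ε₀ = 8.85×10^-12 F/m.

By spherical symmetry E is radial; choose a Gaussian sphere of radius r = 22.6 cm (r < R).
For a uniform sphere the enclosed fraction is (r/R)³, so Q_enc = (-42.2 μC)(0.226/0.281)³ = -2.195×10^-5 C.
Gauss's law: E·4πr² = Q_enc/ε₀.
E = |Q_enc|/(4πε₀r²) = (2.195×10^-5)/(4π·8.85×10^-12·(0.226)²) = 3.86×10^6 N/C.

E = 3.86e6 N/C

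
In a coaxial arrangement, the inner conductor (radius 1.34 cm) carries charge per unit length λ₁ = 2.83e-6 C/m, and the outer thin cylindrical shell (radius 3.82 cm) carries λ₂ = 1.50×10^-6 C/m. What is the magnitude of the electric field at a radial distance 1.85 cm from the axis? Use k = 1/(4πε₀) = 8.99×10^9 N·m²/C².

E = 2.75×10^6 N/C

Take a coaxial cylindrical Gaussian surface of radius r = 1.85 cm and length L (between the conductors, 1.34 cm < r < 3.82 cm).
Only the inner wire is enclosed; the outer shell contributes nothing inside itself. λ_enc = λ₁ = 2.83×10^-6 C/m.
Applying ∮E·dA = Q_enc/ε₀ with the end caps contributing no flux:
E = 2k|λ_enc|/r = 2(8.99×10^9)(2.83e-6)/(0.0185) = 2.75×10^6 N/C.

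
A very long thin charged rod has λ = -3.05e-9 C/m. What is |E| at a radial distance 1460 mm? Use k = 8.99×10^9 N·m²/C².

By cylindrical symmetry E is radial; use a coaxial Gaussian cylinder of radius 1460 mm and length L.
Q_enc = λL, so λ_enc = -3.05×10^-9 C/m.
Applying ∮E·dA = Q_enc/ε₀ with the end caps contributing no flux:
E = 2k|λ_enc|/r = 2(8.99×10^9)(3.05e-9)/(1.46) = 37.6 N/C.

37.6 N/C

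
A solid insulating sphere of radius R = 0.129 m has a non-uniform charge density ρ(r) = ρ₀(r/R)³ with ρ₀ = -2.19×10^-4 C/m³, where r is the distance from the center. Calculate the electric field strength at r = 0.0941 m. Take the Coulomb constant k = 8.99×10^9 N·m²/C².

Use a concentric Gaussian sphere at r = 0.0941 m (r < R).
Q_enc = ∫₀^r ρ(r')·4πr'² dr' = (4πρ₀/R³) ∫₀^r r'^5 dr' = 4πρ₀ r^6/(6·R³) = -1.483e-7 C.
Applying ∮E·dA = Q_enc/ε₀ with Φ = E(4πr²):
E = k|Q_enc|/r² = (8.99×10^9)(1.483e-7)/(0.0941)² = 1.51e5 N/C.

E = 1.51×10^5 V/m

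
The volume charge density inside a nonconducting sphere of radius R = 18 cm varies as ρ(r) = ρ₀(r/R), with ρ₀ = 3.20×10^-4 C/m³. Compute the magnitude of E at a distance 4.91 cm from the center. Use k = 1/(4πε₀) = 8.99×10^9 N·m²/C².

Use a concentric Gaussian sphere at r = 4.91 cm (r < R).
Q_enc = ∫₀^r ρ(r')·4πr'² dr' = (4πρ₀/R) ∫₀^r r'^3 dr' = 4πρ₀ r^4/(4·R) = 3.246e-8 C.
By Gauss's law, ∮E·dA = E·4πr² = Q_enc/ε₀.
E = k|Q_enc|/r² = (8.99×10^9)(3.246×10^-8)/(0.0491)² = 1.21×10^5 N/C.

|E| ≈ 1.21×10^5 V/m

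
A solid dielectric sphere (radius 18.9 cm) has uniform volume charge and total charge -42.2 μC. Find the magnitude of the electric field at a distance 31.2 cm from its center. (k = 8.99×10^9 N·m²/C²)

|E| ≈ 3.90×10^6 V/m

Symmetry ⇒ E = E(r) r̂. Gaussian sphere of radius r = 31.2 cm (r > R, so the entire charge is enclosed).
Q_enc = -42.2 μC = -4.22×10^-5 C.
Applying ∮E·dA = Q_enc/ε₀ with Φ = E(4πr²):
E = k|Q_enc|/r² = (8.99×10^9)(4.22×10^-5)/(0.312)² = 3.90e6 N/C.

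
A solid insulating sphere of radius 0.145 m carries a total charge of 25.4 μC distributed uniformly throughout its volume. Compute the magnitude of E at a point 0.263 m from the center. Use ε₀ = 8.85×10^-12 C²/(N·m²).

3.30e6 V/m

Use a concentric Gaussian sphere at r = 0.263 m (r > R, so the entire charge is enclosed).
Q_enc = 25.4 μC = 2.54e-5 C.
Since E is radial and uniform over the Gaussian sphere, Φ = E·4πr² = Q_enc/ε₀.
E = |Q_enc|/(4πε₀r²) = (2.54e-5)/(4π·8.85×10^-12·(0.263)²) = 3.30×10^6 N/C.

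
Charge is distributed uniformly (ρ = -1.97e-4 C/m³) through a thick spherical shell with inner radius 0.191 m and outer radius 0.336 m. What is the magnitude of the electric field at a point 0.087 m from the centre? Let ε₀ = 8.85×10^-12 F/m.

E = 0 (no enclosed charge)

Use a concentric Gaussian sphere at r = 0.087 m (r < 0.191 m, inside the empty cavity).
No charge is enclosed, so by Gauss's law E·4πr² = 0 ⇒ E = 0.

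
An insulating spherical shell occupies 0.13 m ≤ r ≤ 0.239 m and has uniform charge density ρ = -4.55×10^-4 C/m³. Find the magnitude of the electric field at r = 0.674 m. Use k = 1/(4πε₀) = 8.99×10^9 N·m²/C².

Take a concentric spherical Gaussian surface of radius r = 0.674 m (r > 0.239 m, enclosing the whole shell).
Q_enc = ρ·(4π/3)(b³ − a³) = (-4.55×10^-4)·(4π/3)·((0.239)³ − (0.13)³) = -2.183e-5 C.
Applying ∮E·dA = Q_enc/ε₀ with Φ = E(4πr²):
E = k|Q_enc|/r² = (8.99×10^9)(2.183×10^-5)/(0.674)² = 4.32×10^5 N/C.

E = 4.32×10^5 N/C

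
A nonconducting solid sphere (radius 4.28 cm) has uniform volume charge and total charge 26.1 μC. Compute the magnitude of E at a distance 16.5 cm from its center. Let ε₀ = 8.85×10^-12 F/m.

Symmetry ⇒ E = E(r) r̂. Gaussian sphere of radius r = 16.5 cm (r > R, so the entire charge is enclosed).
Q_enc = 26.1 μC = 2.61×10^-5 C.
Applying ∮E·dA = Q_enc/ε₀ with Φ = E(4πr²):
E = |Q_enc|/(4πε₀r²) = (2.61e-5)/(4π·8.85×10^-12·(0.165)²) = 8.62×10^6 N/C.

8.62e6 N/C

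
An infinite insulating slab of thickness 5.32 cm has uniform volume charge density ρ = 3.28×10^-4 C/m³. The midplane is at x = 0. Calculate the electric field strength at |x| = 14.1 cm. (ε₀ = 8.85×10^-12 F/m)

9.86×10^5 N/C

The point |x| = 14.1 cm lies outside the slab (half-thickness 0.0266 m). A symmetric pillbox spanning the full slab encloses Q_enc = ρ·d·A.
Flux = 2EA ⇒ E = |ρ|d/(2ε₀), independent of distance outside.
E = (3.28e-4)(0.0532)/(2·8.85×10^-12) = 9.86e5 N/C.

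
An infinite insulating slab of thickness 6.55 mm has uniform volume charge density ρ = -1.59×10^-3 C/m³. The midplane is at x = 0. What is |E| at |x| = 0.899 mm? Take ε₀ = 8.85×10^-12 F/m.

E = 1.62×10^5 N/C

By symmetry E is perpendicular to the slab. A Gaussian pillbox from −0.899 mm to +0.899 mm (face area A) lies entirely within the slab.
Q_enc = ρ·(2x)·A and flux = 2EA, so 2EA = 2ρxA/ε₀ ⇒ E = |ρ|x/ε₀.
E = (1.59×10^-3)(0.000899)/(8.85×10^-12) = 1.62×10^5 N/C.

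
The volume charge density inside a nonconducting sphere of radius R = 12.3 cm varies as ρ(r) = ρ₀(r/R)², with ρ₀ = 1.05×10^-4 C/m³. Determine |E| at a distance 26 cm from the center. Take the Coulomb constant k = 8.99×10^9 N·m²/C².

Symmetry ⇒ E = E(r) r̂. Gaussian sphere of radius r = 26 cm (r > R, all charge enclosed).
Q_enc = 4π ∫₀^R ρ₀(r'/R)^2 r'² dr' = 4πρ₀R³/5 = 4.911e-7 C.
Applying ∮E·dA = Q_enc/ε₀ with Φ = E(4πr²):
E = k|Q_enc|/r² = (8.99×10^9)(4.911×10^-7)/(0.26)² = 6.53×10^4 N/C.

|E| = 6.53×10^4 N/C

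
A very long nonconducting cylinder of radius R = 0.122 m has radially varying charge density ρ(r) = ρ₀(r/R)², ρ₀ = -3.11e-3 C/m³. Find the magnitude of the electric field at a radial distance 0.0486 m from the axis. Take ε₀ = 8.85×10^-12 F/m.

Choose a coaxial cylinder of radius r = 0.0486 m (arbitrary length L) as the Gaussian surface (r < R).
Integrating ρ over the cross-section to radius r: λ_enc = (2πρ₀/R²) ∫₀^r r'^3 dr' = 2πρ₀ r^4/(4·R²) = -1.831×10^-6 C/m.
By Gauss's law (flux through the curved wall only), E·2πrL = λ_enc L/ε₀.
E = |λ_enc|/(2πε₀r) = (1.831×10^-6)/(2π·8.85×10^-12·0.0486) = 6.78×10^5 N/C.

|E| = 6.78e5 N/C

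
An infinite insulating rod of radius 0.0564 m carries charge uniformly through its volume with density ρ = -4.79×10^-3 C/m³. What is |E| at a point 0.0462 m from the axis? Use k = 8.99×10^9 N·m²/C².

Choose a coaxial cylinder of radius r = 0.0462 m (arbitrary length L) as the Gaussian surface (r < R).
Enclosed charge per unit length: λ_enc = ρ·πr² = (-4.79×10^-3)π(0.0462)² = -3.212e-5 C/m.
Gauss's law: E·2πrL = λ_enc L/ε₀.
E = 2k|λ_enc|/r = 2(8.99×10^9)(3.212×10^-5)/(0.0462) = 1.25×10^7 N/C.

E = 1.25e7 V/m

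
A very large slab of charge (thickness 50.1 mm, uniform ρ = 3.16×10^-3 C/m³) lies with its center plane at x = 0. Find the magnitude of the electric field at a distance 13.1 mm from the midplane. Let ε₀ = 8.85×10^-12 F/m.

By symmetry E is perpendicular to the slab. A Gaussian pillbox from −13.1 mm to +13.1 mm (face area A) lies entirely within the slab.
Q_enc = ρ·(2x)·A and flux = 2EA, so 2EA = 2ρxA/ε₀ ⇒ E = |ρ|x/ε₀.
E = (3.16×10^-3)(0.0131)/(8.85×10^-12) = 4.68×10^6 N/C.

|E| ≈ 4.68e6 V/m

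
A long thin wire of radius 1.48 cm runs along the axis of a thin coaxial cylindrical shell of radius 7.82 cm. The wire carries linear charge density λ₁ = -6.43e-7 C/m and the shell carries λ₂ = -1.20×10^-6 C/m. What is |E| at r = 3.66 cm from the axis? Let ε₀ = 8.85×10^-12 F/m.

3.16×10^5 N/C

Take a coaxial cylindrical Gaussian surface of radius r = 3.66 cm and length L (between the conductors, 1.48 cm < r < 7.82 cm).
The shell at 7.82 cm lies outside the Gaussian surface, so λ_enc = λ₁ = -6.43e-7 C/m.
Applying ∮E·dA = Q_enc/ε₀ with the end caps contributing no flux:
E = |λ_enc|/(2πε₀r) = (6.43×10^-7)/(2π·8.85×10^-12·0.0366) = 3.16e5 N/C.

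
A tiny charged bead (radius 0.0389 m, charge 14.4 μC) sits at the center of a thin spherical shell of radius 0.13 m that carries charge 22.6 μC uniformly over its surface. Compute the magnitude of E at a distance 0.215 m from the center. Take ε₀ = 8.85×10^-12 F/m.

Symmetry ⇒ E = E(r) r̂. Gaussian sphere of radius r = 0.215 m (r > 0.13 m, enclosing both).
Q_enc = (14.4 μC) + (22.6 μC) = 3.70×10^-5 C.
Applying ∮E·dA = Q_enc/ε₀ with Φ = E(4πr²):
E = |Q_enc|/(4πε₀r²) = (3.70×10^-5)/(4π·8.85×10^-12·(0.215)²) = 7.20e6 N/C.

|E| = 7.20×10^6 V/m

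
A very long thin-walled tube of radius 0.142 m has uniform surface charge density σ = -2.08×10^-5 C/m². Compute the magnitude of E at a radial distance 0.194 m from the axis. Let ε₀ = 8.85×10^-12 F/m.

Coaxial Gaussian cylinder, radius r = 0.194 m, length L (r > 0.142 m).
The whole shell is enclosed: λ_enc = σ·2πR = (-2.08e-5)·2π·(0.142) = -1.856×10^-5 C/m.
By Gauss's law (flux through the curved wall only), E·2πrL = λ_enc L/ε₀.
E = |λ_enc|/(2πε₀r) = (1.856×10^-5)/(2π·8.85×10^-12·0.194) = 1.72×10^6 N/C.

|E| ≈ 1.72e6 N/C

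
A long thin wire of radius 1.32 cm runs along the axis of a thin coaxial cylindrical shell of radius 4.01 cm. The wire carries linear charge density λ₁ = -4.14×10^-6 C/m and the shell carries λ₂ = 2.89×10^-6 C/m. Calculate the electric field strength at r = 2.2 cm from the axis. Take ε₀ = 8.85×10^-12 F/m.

E ≈ 3.38e6 N/C

Choose a coaxial cylinder of radius r = 2.2 cm (arbitrary length L) as the Gaussian surface (between the conductors, 1.32 cm < r < 4.01 cm).
Only the inner wire is enclosed; the outer shell contributes nothing inside itself. λ_enc = λ₁ = -4.14×10^-6 C/m.
Gauss's law: E·2πrL = λ_enc L/ε₀.
E = |λ_enc|/(2πε₀r) = (4.14×10^-6)/(2π·8.85×10^-12·0.022) = 3.38×10^6 N/C.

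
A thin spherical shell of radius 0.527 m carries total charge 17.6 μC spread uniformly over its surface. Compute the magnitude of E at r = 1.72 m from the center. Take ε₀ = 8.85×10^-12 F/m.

By spherical symmetry E is radial; choose a Gaussian sphere of radius r = 1.72 m (r > 0.527 m).
The entire shell is enclosed: Q_enc = 1.76×10^-5 C.
By Gauss's law, ∮E·dA = E·4πr² = Q_enc/ε₀.
E = |Q_enc|/(4πε₀r²) = (1.76×10^-5)/(4π·8.85×10^-12·(1.72)²) = 5.35e4 N/C.

E ≈ 5.35e4 N/C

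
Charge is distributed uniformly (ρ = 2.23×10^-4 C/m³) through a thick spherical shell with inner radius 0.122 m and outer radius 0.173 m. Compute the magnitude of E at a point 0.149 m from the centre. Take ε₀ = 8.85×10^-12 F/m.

E = 5.65e5 N/C

Symmetry ⇒ E = E(r) r̂. Gaussian sphere of radius r = 0.149 m (within the shell material, 0.122 m < r < 0.173 m).
Enclosed charge is the volume from a to r: Q_enc = (4π/3)ρ(r³ − a³) = 1.394×10^-6 C.
Applying ∮E·dA = Q_enc/ε₀ with Φ = E(4πr²):
E = |Q_enc|/(4πε₀r²) = (1.394×10^-6)/(4π·8.85×10^-12·(0.149)²) = 5.65e5 N/C.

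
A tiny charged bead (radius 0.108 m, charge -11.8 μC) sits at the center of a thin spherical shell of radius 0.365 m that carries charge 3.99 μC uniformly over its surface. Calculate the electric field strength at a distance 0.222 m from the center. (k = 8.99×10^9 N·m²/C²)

Take a concentric spherical Gaussian surface of radius r = 0.222 m (between the bodies, 0.108 m < r < 0.365 m).
The shell at 0.365 m lies outside the Gaussian surface, so Q_enc = -11.8 μC = -1.18×10^-5 C.
Since E is radial and uniform over the Gaussian sphere, Φ = E·4πr² = Q_enc/ε₀.
E = k|Q_enc|/r² = (8.99×10^9)(1.18×10^-5)/(0.222)² = 2.15e6 N/C.

|E| = 2.15e6 N/C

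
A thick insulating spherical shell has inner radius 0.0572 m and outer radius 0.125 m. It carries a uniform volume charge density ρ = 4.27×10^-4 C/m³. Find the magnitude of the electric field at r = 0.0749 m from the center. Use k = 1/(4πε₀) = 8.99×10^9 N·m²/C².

|E| ≈ 6.68e5 V/m

Use a concentric Gaussian sphere at r = 0.0749 m (within the shell material, 0.0572 m < r < 0.125 m).
Only the shell between 0.0572 m and r is enclosed: Q_enc = ρ·(4π/3)(r³ − a³) = (4.27×10^-4)·(4π/3)·((0.0749)³ − (0.0572)³) = 4.168e-7 C.
Gauss's law: E·4πr² = Q_enc/ε₀.
E = k|Q_enc|/r² = (8.99×10^9)(4.168×10^-7)/(0.0749)² = 6.68×10^5 N/C.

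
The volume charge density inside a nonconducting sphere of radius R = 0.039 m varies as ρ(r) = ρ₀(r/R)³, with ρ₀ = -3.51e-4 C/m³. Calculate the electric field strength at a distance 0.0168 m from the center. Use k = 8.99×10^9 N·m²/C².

E ≈ 8.88e3 N/C

Use a concentric Gaussian sphere at r = 0.0168 m (r < R).
Q_enc = ∫₀^r ρ(r')·4πr'² dr' = (4πρ₀/R³) ∫₀^r r'^5 dr' = 4πρ₀ r^6/(6·R³) = -2.786×10^-10 C.
Since E is radial and uniform over the Gaussian sphere, Φ = E·4πr² = Q_enc/ε₀.
E = k|Q_enc|/r² = (8.99×10^9)(2.786×10^-10)/(0.0168)² = 8.88×10^3 N/C.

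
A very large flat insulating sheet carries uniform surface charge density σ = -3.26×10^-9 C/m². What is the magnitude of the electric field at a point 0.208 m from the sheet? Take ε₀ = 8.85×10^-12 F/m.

Choose a cylindrical pillbox piercing the sheet, end faces (area A) parallel to it.
Flux Φ = 2EA and Q_enc = σA, so 2EA = σA/ε₀ ⇒ E = |σ|/(2ε₀), independent of distance.
E = |σ|/(2ε₀) = (3.26e-9)/(2·8.85×10^-12) = 184 N/C.

184 V/m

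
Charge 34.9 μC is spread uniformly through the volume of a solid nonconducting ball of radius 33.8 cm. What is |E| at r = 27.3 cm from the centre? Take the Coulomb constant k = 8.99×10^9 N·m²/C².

Take a concentric spherical Gaussian surface of radius r = 27.3 cm (r < R).
Only the charge within r is enclosed: Q_enc = Q·(r/R)³ = (34.9 μC)·(27.3 cm/33.8 cm)³ = 1.839e-5 C.
Gauss's law: E·4πr² = Q_enc/ε₀.
E = k|Q_enc|/r² = (8.99×10^9)(1.839×10^-5)/(0.273)² = 2.22e6 N/C.

E ≈ 2.22e6 V/m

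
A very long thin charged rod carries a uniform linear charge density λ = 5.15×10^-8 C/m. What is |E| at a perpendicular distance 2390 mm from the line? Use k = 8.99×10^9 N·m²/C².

Take a coaxial cylindrical Gaussian surface of radius r = 2390 mm and length L.
Q_enc = λL, so λ_enc = 5.15×10^-8 C/m.
By Gauss's law (flux through the curved wall only), E·2πrL = λ_enc L/ε₀.
E = 2k|λ_enc|/r = 2(8.99×10^9)(5.15×10^-8)/(2.39) = 387 N/C.

E ≈ 387 N/C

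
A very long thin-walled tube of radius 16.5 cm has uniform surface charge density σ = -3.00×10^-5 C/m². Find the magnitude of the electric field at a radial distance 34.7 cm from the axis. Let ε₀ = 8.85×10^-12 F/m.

E = 1.61×10^6 N/C

Take a coaxial cylindrical Gaussian surface of radius r = 34.7 cm and length L (r > 16.5 cm).
The whole shell is enclosed: λ_enc = σ·2πR = (-3.00×10^-5)·2π·(0.165) = -3.11×10^-5 C/m.
Since E is radial and uniform over the curved surface, Φ = E·2πrL = Q_enc/ε₀ = λ_enc L/ε₀.
E = |λ_enc|/(2πε₀r) = (3.11×10^-5)/(2π·8.85×10^-12·0.347) = 1.61×10^6 N/C.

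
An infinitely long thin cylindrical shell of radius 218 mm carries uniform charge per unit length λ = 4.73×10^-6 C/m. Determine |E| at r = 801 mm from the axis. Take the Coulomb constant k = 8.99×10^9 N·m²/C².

Coaxial Gaussian cylinder, radius r = 801 mm, length L (r > 218 mm).
The full line charge is enclosed: λ_enc = 4.73×10^-6 C/m.
Applying ∮E·dA = Q_enc/ε₀ with the end caps contributing no flux:
E = 2k|λ_enc|/r = 2(8.99×10^9)(4.73×10^-6)/(0.801) = 1.06×10^5 N/C.

E = 1.06e5 N/C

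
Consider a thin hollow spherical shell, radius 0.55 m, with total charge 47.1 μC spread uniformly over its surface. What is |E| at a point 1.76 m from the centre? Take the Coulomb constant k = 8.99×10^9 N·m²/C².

E = 1.37e5 N/C

Take a concentric spherical Gaussian surface of radius r = 1.76 m (r > 0.55 m).
The entire shell is enclosed: Q_enc = 4.71×10^-5 C.
Gauss's law: E·4πr² = Q_enc/ε₀.
E = k|Q_enc|/r² = (8.99×10^9)(4.71×10^-5)/(1.76)² = 1.37×10^5 N/C.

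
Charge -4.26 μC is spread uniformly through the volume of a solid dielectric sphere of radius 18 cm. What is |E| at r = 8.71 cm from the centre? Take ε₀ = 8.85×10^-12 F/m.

By spherical symmetry E is radial; choose a Gaussian sphere of radius r = 8.71 cm (r < R).
Only the charge within r is enclosed: Q_enc = Q·(r/R)³ = (-4.26 μC)·(8.71 cm/18 cm)³ = -4.827×10^-7 C.
Applying ∮E·dA = Q_enc/ε₀ with Φ = E(4πr²):
E = |Q_enc|/(4πε₀r²) = (4.827×10^-7)/(4π·8.85×10^-12·(0.0871)²) = 5.72×10^5 N/C.

|E| = 5.72e5 V/m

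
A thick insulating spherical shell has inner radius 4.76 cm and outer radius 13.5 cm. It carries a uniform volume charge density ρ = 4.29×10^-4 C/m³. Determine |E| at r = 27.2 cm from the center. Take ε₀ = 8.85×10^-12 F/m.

|E| ≈ 5.14×10^5 V/m

Symmetry ⇒ E = E(r) r̂. Gaussian sphere of radius r = 27.2 cm (r > 13.5 cm, enclosing the whole shell).
Q_enc = ρ·(4π/3)(b³ − a³) = (4.29e-4)·(4π/3)·((0.135)³ − (0.0476)³) = 4.227×10^-6 C.
By Gauss's law, ∮E·dA = E·4πr² = Q_enc/ε₀.
E = |Q_enc|/(4πε₀r²) = (4.227×10^-6)/(4π·8.85×10^-12·(0.272)²) = 5.14e5 N/C.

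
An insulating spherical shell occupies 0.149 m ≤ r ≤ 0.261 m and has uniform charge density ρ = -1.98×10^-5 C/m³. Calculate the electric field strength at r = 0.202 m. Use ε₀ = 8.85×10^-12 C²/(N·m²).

|E| = 9.02e4 N/C

Use a concentric Gaussian sphere at r = 0.202 m (within the shell material, 0.149 m < r < 0.261 m).
Enclosed charge is the volume from a to r: Q_enc = (4π/3)ρ(r³ − a³) = -4.093×10^-7 C.
Gauss's law: E·4πr² = Q_enc/ε₀.
E = |Q_enc|/(4πε₀r²) = (4.093e-7)/(4π·8.85×10^-12·(0.202)²) = 9.02×10^4 N/C.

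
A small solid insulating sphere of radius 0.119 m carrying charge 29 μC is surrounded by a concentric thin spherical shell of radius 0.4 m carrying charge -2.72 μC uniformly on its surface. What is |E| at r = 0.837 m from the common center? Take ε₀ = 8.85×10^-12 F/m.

E = 3.37e5 V/m

Use a concentric Gaussian sphere at r = 0.837 m (r > 0.4 m, enclosing both).
Q_enc = (29 μC) + (-2.72 μC) = 2.628×10^-5 C.
Gauss's law: E·4πr² = Q_enc/ε₀.
E = |Q_enc|/(4πε₀r²) = (2.628×10^-5)/(4π·8.85×10^-12·(0.837)²) = 3.37×10^5 N/C.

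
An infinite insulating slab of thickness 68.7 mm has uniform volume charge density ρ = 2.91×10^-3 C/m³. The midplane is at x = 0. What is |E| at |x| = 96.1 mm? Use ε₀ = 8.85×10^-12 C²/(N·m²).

|E| = 1.13×10^7 N/C

The point |x| = 96.1 mm lies outside the slab (half-thickness 0.03435 m). A symmetric pillbox spanning the full slab encloses Q_enc = ρ·d·A.
Flux = 2EA ⇒ E = |ρ|d/(2ε₀), independent of distance outside.
E = (2.91×10^-3)(0.0687)/(2·8.85×10^-12) = 1.13×10^7 N/C.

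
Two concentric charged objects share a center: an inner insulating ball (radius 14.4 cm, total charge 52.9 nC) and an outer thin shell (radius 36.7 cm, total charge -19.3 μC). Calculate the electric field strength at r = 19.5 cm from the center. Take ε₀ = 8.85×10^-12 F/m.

E = 1.25×10^4 V/m

Take a concentric spherical Gaussian surface of radius r = 19.5 cm (between the bodies, 14.4 cm < r < 36.7 cm).
The shell at 36.7 cm lies outside the Gaussian surface, so Q_enc = 52.9 nC = 5.29×10^-8 C.
Applying ∮E·dA = Q_enc/ε₀ with Φ = E(4πr²):
E = |Q_enc|/(4πε₀r²) = (5.29e-8)/(4π·8.85×10^-12·(0.195)²) = 1.25e4 N/C.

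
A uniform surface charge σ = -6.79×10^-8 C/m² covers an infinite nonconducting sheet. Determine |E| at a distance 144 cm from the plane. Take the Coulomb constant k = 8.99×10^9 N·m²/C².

The symmetry is planar: E is normal to the sheet and the same magnitude on both sides. Take a pillbox straddling the sheet with end-cap area A.
Only the two end caps contribute flux: Φ = 2EA. With Q_enc = σA, Gauss's law gives E = |σ|/(2ε₀).
E = 2πk|σ| = 2π(8.99×10^9)(6.79×10^-8) = 3.84×10^3 N/C.

E = 3.84e3 V/m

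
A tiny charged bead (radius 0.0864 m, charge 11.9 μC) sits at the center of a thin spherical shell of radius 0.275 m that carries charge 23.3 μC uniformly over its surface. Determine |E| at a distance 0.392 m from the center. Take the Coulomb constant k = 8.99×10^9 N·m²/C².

E ≈ 2.06e6 N/C

Take a concentric spherical Gaussian surface of radius r = 0.392 m (r > 0.275 m, enclosing both).
Q_enc = (11.9 μC) + (23.3 μC) = 3.52×10^-5 C.
Gauss's law: E·4πr² = Q_enc/ε₀.
E = k|Q_enc|/r² = (8.99×10^9)(3.52×10^-5)/(0.392)² = 2.06×10^6 N/C.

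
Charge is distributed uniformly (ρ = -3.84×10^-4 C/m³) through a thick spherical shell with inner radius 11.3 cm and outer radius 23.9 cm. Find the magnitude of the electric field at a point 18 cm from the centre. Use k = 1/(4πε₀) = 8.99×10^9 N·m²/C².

By spherical symmetry E is radial; choose a Gaussian sphere of radius r = 18 cm (within the shell material, 11.3 cm < r < 23.9 cm).
Enclosed charge is the volume from a to r: Q_enc = (4π/3)ρ(r³ − a³) = -7.06×10^-6 C.
Gauss's law: E·4πr² = Q_enc/ε₀.
E = k|Q_enc|/r² = (8.99×10^9)(7.06×10^-6)/(0.18)² = 1.96×10^6 N/C.

|E| = 1.96e6 N/C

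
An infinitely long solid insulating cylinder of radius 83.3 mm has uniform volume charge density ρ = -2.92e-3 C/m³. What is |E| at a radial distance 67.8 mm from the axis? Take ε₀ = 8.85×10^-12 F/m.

E = 1.12×10^7 V/m

Choose a coaxial cylinder of radius r = 67.8 mm (arbitrary length L) as the Gaussian surface (r < R).
Charge inside radius r per length L is ρ·πr²·L, so λ_enc = ρπr² = -4.217×10^-5 C/m.
By Gauss's law (flux through the curved wall only), E·2πrL = λ_enc L/ε₀.
E = |λ_enc|/(2πε₀r) = (4.217×10^-5)/(2π·8.85×10^-12·0.0678) = 1.12e7 N/C.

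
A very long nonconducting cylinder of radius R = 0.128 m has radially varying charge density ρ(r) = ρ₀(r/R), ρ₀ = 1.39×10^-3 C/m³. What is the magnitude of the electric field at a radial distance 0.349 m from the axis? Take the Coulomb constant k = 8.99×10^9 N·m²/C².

2.46×10^6 N/C

Coaxial Gaussian cylinder, radius r = 0.349 m, length L (r > R, full charge per length enclosed).
λ_enc = 2π ∫₀^R ρ₀(r'/R)^1 r' dr' = 2πρ₀R²/3 = 4.77×10^-5 C/m.
By Gauss's law (flux through the curved wall only), E·2πrL = λ_enc L/ε₀.
E = 2k|λ_enc|/r = 2(8.99×10^9)(4.77×10^-5)/(0.349) = 2.46×10^6 N/C.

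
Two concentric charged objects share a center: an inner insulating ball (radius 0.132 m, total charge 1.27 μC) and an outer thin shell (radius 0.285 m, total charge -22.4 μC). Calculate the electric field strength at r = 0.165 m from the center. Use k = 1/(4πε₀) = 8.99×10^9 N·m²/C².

|E| ≈ 4.19×10^5 N/C

Use a concentric Gaussian sphere at r = 0.165 m (between the bodies, 0.132 m < r < 0.285 m).
The shell at 0.285 m lies outside the Gaussian surface, so Q_enc = 1.27 μC = 1.27×10^-6 C.
Applying ∮E·dA = Q_enc/ε₀ with Φ = E(4πr²):
E = k|Q_enc|/r² = (8.99×10^9)(1.27×10^-6)/(0.165)² = 4.19×10^5 N/C.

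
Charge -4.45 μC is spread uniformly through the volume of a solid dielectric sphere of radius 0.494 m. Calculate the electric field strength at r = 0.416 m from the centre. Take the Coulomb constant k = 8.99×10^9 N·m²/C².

E = 1.38×10^5 V/m

Use a concentric Gaussian sphere at r = 0.416 m (r < R).
Only the charge within r is enclosed: Q_enc = Q·(r/R)³ = (-4.45 μC)·(0.416 m/0.494 m)³ = -2.657×10^-6 C.
Gauss's law: E·4πr² = Q_enc/ε₀.
E = k|Q_enc|/r² = (8.99×10^9)(2.657×10^-6)/(0.416)² = 1.38×10^5 N/C.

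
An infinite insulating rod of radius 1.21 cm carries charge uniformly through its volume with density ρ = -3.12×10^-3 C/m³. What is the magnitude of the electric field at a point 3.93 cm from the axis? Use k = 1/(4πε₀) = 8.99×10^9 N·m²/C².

|E| ≈ 6.57×10^5 N/C

Choose a coaxial cylinder of radius r = 3.93 cm (arbitrary length L) as the Gaussian surface (r > 1.21 cm, full cross-section enclosed).
λ_enc = ρ·πR² = (-3.12×10^-3)π(0.0121)² = -1.435e-6 C/m.
By Gauss's law (flux through the curved wall only), E·2πrL = λ_enc L/ε₀.
E = 2k|λ_enc|/r = 2(8.99×10^9)(1.435e-6)/(0.0393) = 6.57e5 N/C.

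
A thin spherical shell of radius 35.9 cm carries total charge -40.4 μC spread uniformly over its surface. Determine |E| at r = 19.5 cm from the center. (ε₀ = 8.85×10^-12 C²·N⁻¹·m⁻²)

E = 0

Symmetry ⇒ E = E(r) r̂. Gaussian sphere of radius r = 19.5 cm (inside the shell, r < 35.9 cm).
All the charge is outside the Gaussian surface: Q_enc = 0, hence E = 0 everywhere inside the shell.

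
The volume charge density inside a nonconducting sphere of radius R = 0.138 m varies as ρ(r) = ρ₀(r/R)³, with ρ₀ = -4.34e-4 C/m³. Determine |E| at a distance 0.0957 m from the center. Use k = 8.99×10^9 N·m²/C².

Use a concentric Gaussian sphere at r = 0.0957 m (r < R).
Integrate the density: Q_enc = 4π ∫₀^r ρ₀(r'/R)^3 r'² dr' = 4πρ₀ r^6/(6·R³) = -2.657e-7 C.
Applying ∮E·dA = Q_enc/ε₀ with Φ = E(4πr²):
E = k|Q_enc|/r² = (8.99×10^9)(2.657×10^-7)/(0.0957)² = 2.61e5 N/C.

2.61e5 N/C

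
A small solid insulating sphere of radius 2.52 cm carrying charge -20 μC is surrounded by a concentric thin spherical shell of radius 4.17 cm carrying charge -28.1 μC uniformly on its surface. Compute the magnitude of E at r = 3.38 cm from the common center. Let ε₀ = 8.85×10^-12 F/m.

Take a concentric spherical Gaussian surface of radius r = 3.38 cm (between the bodies, 2.52 cm < r < 4.17 cm).
Only the inner charge is enclosed; the outer shell contributes nothing inside itself. Q_enc = -20 μC = -2.00×10^-5 C.
Gauss's law: E·4πr² = Q_enc/ε₀.
E = |Q_enc|/(4πε₀r²) = (2.00×10^-5)/(4π·8.85×10^-12·(0.0338)²) = 1.57×10^8 N/C.

E ≈ 1.57×10^8 N/C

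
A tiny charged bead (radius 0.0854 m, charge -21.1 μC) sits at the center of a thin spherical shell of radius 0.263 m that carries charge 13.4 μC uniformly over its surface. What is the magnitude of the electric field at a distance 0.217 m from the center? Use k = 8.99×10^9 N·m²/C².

Symmetry ⇒ E = E(r) r̂. Gaussian sphere of radius r = 0.217 m (between the bodies, 0.0854 m < r < 0.263 m).
Only the inner charge is enclosed; the outer shell contributes nothing inside itself. Q_enc = -21.1 μC = -2.11×10^-5 C.
Gauss's law: E·4πr² = Q_enc/ε₀.
E = k|Q_enc|/r² = (8.99×10^9)(2.11×10^-5)/(0.217)² = 4.03e6 N/C.

E = 4.03e6 N/C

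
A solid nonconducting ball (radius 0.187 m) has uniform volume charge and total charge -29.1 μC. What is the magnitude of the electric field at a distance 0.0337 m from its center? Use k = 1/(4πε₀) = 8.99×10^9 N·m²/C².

|E| = 1.35×10^6 N/C

Use a concentric Gaussian sphere at r = 0.0337 m (r < R).
For a uniform sphere the enclosed fraction is (r/R)³, so Q_enc = (-29.1 μC)(0.0337/0.187)³ = -1.703×10^-7 C.
By Gauss's law, ∮E·dA = E·4πr² = Q_enc/ε₀.
E = k|Q_enc|/r² = (8.99×10^9)(1.703×10^-7)/(0.0337)² = 1.35×10^6 N/C.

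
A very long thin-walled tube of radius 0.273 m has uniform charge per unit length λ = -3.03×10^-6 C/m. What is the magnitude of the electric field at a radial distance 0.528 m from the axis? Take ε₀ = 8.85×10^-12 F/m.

|E| ≈ 1.03×10^5 V/m

Choose a coaxial cylinder of radius r = 0.528 m (arbitrary length L) as the Gaussian surface (r > 0.273 m).
The full line charge is enclosed: λ_enc = -3.03×10^-6 C/m.
Applying ∮E·dA = Q_enc/ε₀ with the end caps contributing no flux:
E = |λ_enc|/(2πε₀r) = (3.03×10^-6)/(2π·8.85×10^-12·0.528) = 1.03×10^5 N/C.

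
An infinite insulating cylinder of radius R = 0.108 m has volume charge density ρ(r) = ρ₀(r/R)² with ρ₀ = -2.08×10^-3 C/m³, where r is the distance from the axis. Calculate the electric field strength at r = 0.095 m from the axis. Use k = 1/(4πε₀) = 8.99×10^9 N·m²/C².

|E| ≈ 4.32×10^6 V/m

Choose a coaxial cylinder of radius r = 0.095 m (arbitrary length L) as the Gaussian surface (r < R).
Integrating ρ over the cross-section to radius r: λ_enc = (2πρ₀/R²) ∫₀^r r'^3 dr' = 2πρ₀ r^4/(4·R²) = -2.282e-5 C/m.
Applying ∮E·dA = Q_enc/ε₀ with the end caps contributing no flux:
E = 2k|λ_enc|/r = 2(8.99×10^9)(2.282×10^-5)/(0.095) = 4.32×10^6 N/C.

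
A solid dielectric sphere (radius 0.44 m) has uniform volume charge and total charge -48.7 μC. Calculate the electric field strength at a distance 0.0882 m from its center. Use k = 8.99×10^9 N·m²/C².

Use a concentric Gaussian sphere at r = 0.0882 m (r < R).
For a uniform sphere the enclosed fraction is (r/R)³, so Q_enc = (-48.7 μC)(0.0882/0.44)³ = -3.923e-7 C.
Since E is radial and uniform over the Gaussian sphere, Φ = E·4πr² = Q_enc/ε₀.
E = k|Q_enc|/r² = (8.99×10^9)(3.923×10^-7)/(0.0882)² = 4.53×10^5 N/C.

|E| ≈ 4.53×10^5 N/C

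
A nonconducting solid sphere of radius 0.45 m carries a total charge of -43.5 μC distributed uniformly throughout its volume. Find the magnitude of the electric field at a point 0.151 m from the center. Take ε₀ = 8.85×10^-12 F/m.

Take a concentric spherical Gaussian surface of radius r = 0.151 m (r < R).
For a uniform sphere the enclosed fraction is (r/R)³, so Q_enc = (-43.5 μC)(0.151/0.45)³ = -1.644×10^-6 C.
Applying ∮E·dA = Q_enc/ε₀ with Φ = E(4πr²):
E = |Q_enc|/(4πε₀r²) = (1.644×10^-6)/(4π·8.85×10^-12·(0.151)²) = 6.48e5 N/C.

E ≈ 6.48e5 N/C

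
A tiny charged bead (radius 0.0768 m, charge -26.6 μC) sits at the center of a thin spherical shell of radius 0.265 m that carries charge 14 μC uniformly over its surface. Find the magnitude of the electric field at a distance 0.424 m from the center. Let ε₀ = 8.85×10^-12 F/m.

|E| = 6.30e5 N/C

By spherical symmetry E is radial; choose a Gaussian sphere of radius r = 0.424 m (r > 0.265 m, enclosing both).
Q_enc = (-26.6 μC) + (14 μC) = -1.26e-5 C.
Gauss's law: E·4πr² = Q_enc/ε₀.
E = |Q_enc|/(4πε₀r²) = (1.26e-5)/(4π·8.85×10^-12·(0.424)²) = 6.30×10^5 N/C.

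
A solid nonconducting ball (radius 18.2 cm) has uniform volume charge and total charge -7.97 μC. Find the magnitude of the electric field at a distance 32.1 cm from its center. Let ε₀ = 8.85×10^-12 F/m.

E ≈ 6.95×10^5 N/C

Use a concentric Gaussian sphere at r = 32.1 cm (r > R, so the entire charge is enclosed).
Q_enc = -7.97 μC = -7.97×10^-6 C.
By Gauss's law, ∮E·dA = E·4πr² = Q_enc/ε₀.
E = |Q_enc|/(4πε₀r²) = (7.97×10^-6)/(4π·8.85×10^-12·(0.321)²) = 6.95×10^5 N/C.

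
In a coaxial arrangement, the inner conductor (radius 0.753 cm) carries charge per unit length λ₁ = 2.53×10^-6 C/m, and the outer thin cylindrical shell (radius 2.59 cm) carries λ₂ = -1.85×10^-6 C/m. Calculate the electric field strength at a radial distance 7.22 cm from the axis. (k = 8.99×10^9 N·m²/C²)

1.69×10^5 N/C

By cylindrical symmetry E is radial; use a coaxial Gaussian cylinder of radius 7.22 cm and length L (r > 2.59 cm, enclosing both).
λ_enc = λ₁ + λ₂ = (2.53e-6) + (-1.85e-6) = 6.80×10^-7 C/m.
By Gauss's law (flux through the curved wall only), E·2πrL = λ_enc L/ε₀.
E = 2k|λ_enc|/r = 2(8.99×10^9)(6.80e-7)/(0.0722) = 1.69e5 N/C.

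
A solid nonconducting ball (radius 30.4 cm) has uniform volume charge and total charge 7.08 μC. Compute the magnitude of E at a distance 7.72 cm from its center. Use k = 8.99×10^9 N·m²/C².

By spherical symmetry E is radial; choose a Gaussian sphere of radius r = 7.72 cm (r < R).
Only the charge within r is enclosed: Q_enc = Q·(r/R)³ = (7.08 μC)·(7.72 cm/30.4 cm)³ = 1.159×10^-7 C.
Since E is radial and uniform over the Gaussian sphere, Φ = E·4πr² = Q_enc/ε₀.
E = k|Q_enc|/r² = (8.99×10^9)(1.159×10^-7)/(0.0772)² = 1.75e5 N/C.

E = 1.75×10^5 N/C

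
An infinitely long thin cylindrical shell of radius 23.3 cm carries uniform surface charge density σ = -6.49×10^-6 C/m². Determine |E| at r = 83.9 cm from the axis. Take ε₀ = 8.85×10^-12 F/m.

|E| = 2.04e5 V/m

By cylindrical symmetry E is radial; use a coaxial Gaussian cylinder of radius 83.9 cm and length L (r > 23.3 cm).
The whole shell is enclosed: λ_enc = σ·2πR = (-6.49e-6)·2π·(0.233) = -9.501×10^-6 C/m.
By Gauss's law (flux through the curved wall only), E·2πrL = λ_enc L/ε₀.
E = |λ_enc|/(2πε₀r) = (9.501e-6)/(2π·8.85×10^-12·0.839) = 2.04×10^5 N/C.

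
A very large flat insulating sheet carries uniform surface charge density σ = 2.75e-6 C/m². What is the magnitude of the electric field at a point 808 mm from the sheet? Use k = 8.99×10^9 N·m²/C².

E ≈ 1.55×10^5 N/C

By planar symmetry E is perpendicular to the sheet and uniform; use a Gaussian pillbox with flat faces of area A on each side of the sheet.
Only the two end caps contribute flux: Φ = 2EA. With Q_enc = σA, Gauss's law gives E = |σ|/(2ε₀).
E = 2πk|σ| = 2π(8.99×10^9)(2.75e-6) = 1.55e5 N/C.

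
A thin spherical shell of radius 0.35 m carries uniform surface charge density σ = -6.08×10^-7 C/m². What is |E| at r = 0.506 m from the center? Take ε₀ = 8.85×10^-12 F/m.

Use a concentric Gaussian sphere at r = 0.506 m (r > 0.35 m).
The entire shell is enclosed: Q_enc = σ·4πR² = (-6.08×10^-7)·4π·(0.35)² = -9.359×10^-7 C.
Gauss's law: E·4πr² = Q_enc/ε₀.
E = |Q_enc|/(4πε₀r²) = (9.359e-7)/(4π·8.85×10^-12·(0.506)²) = 3.29×10^4 N/C.

|E| ≈ 3.29×10^4 N/C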